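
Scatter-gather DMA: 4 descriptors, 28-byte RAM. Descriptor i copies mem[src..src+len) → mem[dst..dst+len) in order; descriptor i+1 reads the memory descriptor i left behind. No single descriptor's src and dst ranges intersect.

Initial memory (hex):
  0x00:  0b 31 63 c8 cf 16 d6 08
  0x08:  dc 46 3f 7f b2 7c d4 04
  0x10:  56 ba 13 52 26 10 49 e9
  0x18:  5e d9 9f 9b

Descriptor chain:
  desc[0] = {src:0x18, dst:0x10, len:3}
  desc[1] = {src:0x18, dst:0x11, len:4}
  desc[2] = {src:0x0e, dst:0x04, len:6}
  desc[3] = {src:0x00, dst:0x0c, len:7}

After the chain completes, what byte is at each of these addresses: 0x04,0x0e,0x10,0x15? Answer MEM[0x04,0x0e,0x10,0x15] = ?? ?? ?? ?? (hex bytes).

#0 dst[0x10+3] := {0x5e,0xd9,0x9f}
#1 dst[0x11+4] := {0x5e,0xd9,0x9f,0x9b}
#2 dst[0x04+6] := {0xd4,0x04,0x5e,0x5e,0xd9,0x9f}
#3 dst[0x0c+7] := {0x0b,0x31,0x63,0xc8,0xd4,0x04,0x5e}
query mem[0x04]=0xd4, mem[0x0e]=0x63, mem[0x10]=0xd4, mem[0x15]=0x10

MEM[0x04,0x0e,0x10,0x15] = d4 63 d4 10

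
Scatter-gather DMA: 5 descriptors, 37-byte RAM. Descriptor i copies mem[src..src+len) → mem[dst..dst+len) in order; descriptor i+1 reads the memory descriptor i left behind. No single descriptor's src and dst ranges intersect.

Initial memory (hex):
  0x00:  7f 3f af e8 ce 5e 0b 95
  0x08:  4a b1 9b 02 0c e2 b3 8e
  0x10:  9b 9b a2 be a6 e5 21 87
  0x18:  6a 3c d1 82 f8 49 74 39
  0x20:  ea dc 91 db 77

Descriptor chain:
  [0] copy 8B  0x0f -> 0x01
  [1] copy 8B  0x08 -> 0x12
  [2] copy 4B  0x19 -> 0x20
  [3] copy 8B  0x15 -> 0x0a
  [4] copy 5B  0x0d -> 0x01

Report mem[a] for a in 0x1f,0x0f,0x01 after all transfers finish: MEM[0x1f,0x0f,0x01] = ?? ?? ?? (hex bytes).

MEM[0x1f,0x0f,0x01] = 39 d1 b3

  after D0: wrote 8B at 0x01 = 8e9b9ba2bea6e521
  after D1: wrote 8B at 0x12 = 21b19b020ce2b38e
  after D2: wrote 4B at 0x20 = 8ed182f8
  after D3: wrote 8B at 0x0a = 020ce2b38ed182f8
  after D4: wrote 5B at 0x01 = b38ed182f8
query mem[0x1f]=0x39, mem[0x0f]=0xd1, mem[0x01]=0xb3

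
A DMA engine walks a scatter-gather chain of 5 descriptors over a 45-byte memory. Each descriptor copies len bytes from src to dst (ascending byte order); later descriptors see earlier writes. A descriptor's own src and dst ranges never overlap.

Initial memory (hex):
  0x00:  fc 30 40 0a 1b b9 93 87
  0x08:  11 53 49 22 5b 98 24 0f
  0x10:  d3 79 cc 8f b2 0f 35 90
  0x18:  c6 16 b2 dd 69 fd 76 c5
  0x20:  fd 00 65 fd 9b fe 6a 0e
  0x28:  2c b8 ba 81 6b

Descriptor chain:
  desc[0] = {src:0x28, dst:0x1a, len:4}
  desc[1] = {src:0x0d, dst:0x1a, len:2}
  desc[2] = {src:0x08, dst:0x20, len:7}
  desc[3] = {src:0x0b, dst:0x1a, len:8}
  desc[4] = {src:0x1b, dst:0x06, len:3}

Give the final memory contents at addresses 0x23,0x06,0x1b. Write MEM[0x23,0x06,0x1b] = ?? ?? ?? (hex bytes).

  after D0: wrote 4B at 0x1a = 2cb8ba81
  after D1: wrote 2B at 0x1a = 9824
  after D2: wrote 7B at 0x20 = 115349225b9824
  after D3: wrote 8B at 0x1a = 225b98240fd379cc
  after D4: wrote 3B at 0x06 = 5b9824
query mem[0x23]=0x22, mem[0x06]=0x5b, mem[0x1b]=0x5b

MEM[0x23,0x06,0x1b] = 22 5b 5b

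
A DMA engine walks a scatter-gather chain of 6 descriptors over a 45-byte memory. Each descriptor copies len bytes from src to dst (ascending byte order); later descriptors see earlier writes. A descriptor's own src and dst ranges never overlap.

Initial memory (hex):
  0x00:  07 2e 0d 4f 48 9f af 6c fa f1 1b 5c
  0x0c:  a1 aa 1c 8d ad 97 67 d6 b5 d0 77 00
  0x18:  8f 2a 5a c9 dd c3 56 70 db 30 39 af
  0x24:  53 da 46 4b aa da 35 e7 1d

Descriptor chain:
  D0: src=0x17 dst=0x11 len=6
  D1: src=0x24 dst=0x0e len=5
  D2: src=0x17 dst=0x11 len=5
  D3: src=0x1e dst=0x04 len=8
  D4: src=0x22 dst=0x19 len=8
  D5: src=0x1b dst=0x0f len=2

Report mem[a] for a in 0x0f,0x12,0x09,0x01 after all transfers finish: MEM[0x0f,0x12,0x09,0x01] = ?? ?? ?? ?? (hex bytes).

MEM[0x0f,0x12,0x09,0x01] = 53 8f af 2e

#0 dst[0x11+6] := {0x00,0x8f,0x2a,0x5a,0xc9,0xdd}
#1 dst[0x0e+5] := {0x53,0xda,0x46,0x4b,0xaa}
#2 dst[0x11+5] := {0x00,0x8f,0x2a,0x5a,0xc9}
#3 dst[0x04+8] := {0x56,0x70,0xdb,0x30,0x39,0xaf,0x53,0xda}
#4 dst[0x19+8] := {0x39,0xaf,0x53,0xda,0x46,0x4b,0xaa,0xda}
#5 dst[0x0f+2] := {0x53,0xda}
query mem[0x0f]=0x53, mem[0x12]=0x8f, mem[0x09]=0xaf, mem[0x01]=0x2e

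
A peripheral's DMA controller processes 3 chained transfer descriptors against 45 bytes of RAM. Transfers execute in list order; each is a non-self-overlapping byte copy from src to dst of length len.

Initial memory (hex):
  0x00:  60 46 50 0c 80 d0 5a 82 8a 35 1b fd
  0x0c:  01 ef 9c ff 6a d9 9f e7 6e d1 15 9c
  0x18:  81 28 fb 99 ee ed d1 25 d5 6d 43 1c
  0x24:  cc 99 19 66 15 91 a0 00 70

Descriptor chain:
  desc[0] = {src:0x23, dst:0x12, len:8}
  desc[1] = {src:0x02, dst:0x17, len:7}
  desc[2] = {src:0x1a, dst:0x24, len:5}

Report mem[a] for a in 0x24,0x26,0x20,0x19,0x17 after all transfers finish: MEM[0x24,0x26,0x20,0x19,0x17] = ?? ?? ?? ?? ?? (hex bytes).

[0] 0x23->0x12 len=8 : 1c cc 99 19 66 15 91 a0
[1] 0x02->0x17 len=7 : 50 0c 80 d0 5a 82 8a
[2] 0x1a->0x24 len=5 : d0 5a 82 8a d1
query mem[0x24]=0xd0, mem[0x26]=0x82, mem[0x20]=0xd5, mem[0x19]=0x80, mem[0x17]=0x50

MEM[0x24,0x26,0x20,0x19,0x17] = d0 82 d5 80 50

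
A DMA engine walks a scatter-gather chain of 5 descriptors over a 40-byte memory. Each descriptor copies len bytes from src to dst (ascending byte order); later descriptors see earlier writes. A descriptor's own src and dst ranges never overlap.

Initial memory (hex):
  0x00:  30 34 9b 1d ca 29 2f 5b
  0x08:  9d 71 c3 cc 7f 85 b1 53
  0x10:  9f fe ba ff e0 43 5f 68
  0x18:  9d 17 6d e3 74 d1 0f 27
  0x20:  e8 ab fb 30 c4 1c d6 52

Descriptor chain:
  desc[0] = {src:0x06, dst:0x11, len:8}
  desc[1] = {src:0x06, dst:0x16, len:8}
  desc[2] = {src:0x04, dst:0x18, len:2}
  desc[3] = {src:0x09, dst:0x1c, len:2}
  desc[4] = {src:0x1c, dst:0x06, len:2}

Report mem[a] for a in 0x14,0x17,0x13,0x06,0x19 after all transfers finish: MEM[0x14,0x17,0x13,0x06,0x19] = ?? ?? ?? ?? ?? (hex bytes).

MEM[0x14,0x17,0x13,0x06,0x19] = 71 5b 9d 71 29

#0 dst[0x11+8] := {0x2f,0x5b,0x9d,0x71,0xc3,0xcc,0x7f,0x85}
#1 dst[0x16+8] := {0x2f,0x5b,0x9d,0x71,0xc3,0xcc,0x7f,0x85}
#2 dst[0x18+2] := {0xca,0x29}
#3 dst[0x1c+2] := {0x71,0xc3}
#4 dst[0x06+2] := {0x71,0xc3}
query mem[0x14]=0x71, mem[0x17]=0x5b, mem[0x13]=0x9d, mem[0x06]=0x71, mem[0x19]=0x29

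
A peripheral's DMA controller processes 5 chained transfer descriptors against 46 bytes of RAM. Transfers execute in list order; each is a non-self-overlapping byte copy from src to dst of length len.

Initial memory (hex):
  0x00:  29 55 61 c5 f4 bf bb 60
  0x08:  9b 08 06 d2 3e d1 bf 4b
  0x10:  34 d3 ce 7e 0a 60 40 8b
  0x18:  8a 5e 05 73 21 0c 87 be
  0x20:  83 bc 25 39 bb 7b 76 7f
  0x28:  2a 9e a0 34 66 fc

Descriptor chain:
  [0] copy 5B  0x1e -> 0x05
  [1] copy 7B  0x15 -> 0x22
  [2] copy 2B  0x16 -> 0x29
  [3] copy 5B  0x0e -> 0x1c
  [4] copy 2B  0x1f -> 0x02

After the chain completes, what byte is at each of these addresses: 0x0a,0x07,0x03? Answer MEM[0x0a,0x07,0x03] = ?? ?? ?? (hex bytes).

MEM[0x0a,0x07,0x03] = 06 83 ce

[0] 0x1e->0x05 len=5 : 87 be 83 bc 25
[1] 0x15->0x22 len=7 : 60 40 8b 8a 5e 05 73
[2] 0x16->0x29 len=2 : 40 8b
[3] 0x0e->0x1c len=5 : bf 4b 34 d3 ce
[4] 0x1f->0x02 len=2 : d3 ce
query mem[0x0a]=0x06, mem[0x07]=0x83, mem[0x03]=0xce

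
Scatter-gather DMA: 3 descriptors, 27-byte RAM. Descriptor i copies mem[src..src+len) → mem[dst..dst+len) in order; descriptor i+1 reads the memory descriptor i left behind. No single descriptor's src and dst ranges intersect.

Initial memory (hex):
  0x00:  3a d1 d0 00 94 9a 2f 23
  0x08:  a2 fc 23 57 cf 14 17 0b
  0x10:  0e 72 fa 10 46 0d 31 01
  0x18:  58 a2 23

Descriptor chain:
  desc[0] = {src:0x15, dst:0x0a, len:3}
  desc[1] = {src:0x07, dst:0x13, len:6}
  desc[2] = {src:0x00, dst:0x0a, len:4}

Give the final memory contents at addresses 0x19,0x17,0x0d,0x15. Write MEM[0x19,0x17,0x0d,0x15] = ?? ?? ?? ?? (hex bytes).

MEM[0x19,0x17,0x0d,0x15] = a2 31 00 fc

[0] 0x15->0x0a len=3 : 0d 31 01
[1] 0x07->0x13 len=6 : 23 a2 fc 0d 31 01
[2] 0x00->0x0a len=4 : 3a d1 d0 00
query mem[0x19]=0xa2, mem[0x17]=0x31, mem[0x0d]=0x00, mem[0x15]=0xfc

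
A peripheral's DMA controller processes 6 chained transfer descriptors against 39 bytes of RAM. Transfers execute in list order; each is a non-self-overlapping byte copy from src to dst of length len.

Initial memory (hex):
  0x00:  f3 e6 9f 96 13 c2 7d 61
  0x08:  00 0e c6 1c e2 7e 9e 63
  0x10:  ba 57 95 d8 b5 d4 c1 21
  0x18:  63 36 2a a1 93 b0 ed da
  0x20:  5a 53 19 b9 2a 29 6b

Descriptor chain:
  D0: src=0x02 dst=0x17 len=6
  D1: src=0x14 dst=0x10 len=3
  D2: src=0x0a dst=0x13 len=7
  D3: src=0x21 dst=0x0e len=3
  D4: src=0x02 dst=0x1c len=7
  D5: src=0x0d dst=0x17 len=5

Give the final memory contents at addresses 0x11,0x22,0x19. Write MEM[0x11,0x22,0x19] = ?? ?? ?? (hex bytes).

MEM[0x11,0x22,0x19] = d4 00 19

D0: mem[0x17..0x1c] <- [9f 96 13 c2 7d 61]
D1: mem[0x10..0x12] <- [b5 d4 c1]
D2: mem[0x13..0x19] <- [c6 1c e2 7e 9e 63 b5]
D3: mem[0x0e..0x10] <- [53 19 b9]
D4: mem[0x1c..0x22] <- [9f 96 13 c2 7d 61 00]
D5: mem[0x17..0x1b] <- [7e 53 19 b9 d4]
query mem[0x11]=0xd4, mem[0x22]=0x00, mem[0x19]=0x19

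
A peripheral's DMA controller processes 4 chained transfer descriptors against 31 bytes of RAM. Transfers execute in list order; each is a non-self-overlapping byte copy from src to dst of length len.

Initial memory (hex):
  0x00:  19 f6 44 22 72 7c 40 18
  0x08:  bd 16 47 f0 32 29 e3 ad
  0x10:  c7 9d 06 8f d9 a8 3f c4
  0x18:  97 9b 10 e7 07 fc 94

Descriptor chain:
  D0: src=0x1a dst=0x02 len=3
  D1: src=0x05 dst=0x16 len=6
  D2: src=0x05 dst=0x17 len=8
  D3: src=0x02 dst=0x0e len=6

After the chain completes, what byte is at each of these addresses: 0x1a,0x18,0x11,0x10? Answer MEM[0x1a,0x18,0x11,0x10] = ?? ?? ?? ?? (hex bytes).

MEM[0x1a,0x18,0x11,0x10] = bd 40 7c 07

D0: mem[0x02..0x04] <- [10 e7 07]
D1: mem[0x16..0x1b] <- [7c 40 18 bd 16 47]
D2: mem[0x17..0x1e] <- [7c 40 18 bd 16 47 f0 32]
D3: mem[0x0e..0x13] <- [10 e7 07 7c 40 18]
query mem[0x1a]=0xbd, mem[0x18]=0x40, mem[0x11]=0x7c, mem[0x10]=0x07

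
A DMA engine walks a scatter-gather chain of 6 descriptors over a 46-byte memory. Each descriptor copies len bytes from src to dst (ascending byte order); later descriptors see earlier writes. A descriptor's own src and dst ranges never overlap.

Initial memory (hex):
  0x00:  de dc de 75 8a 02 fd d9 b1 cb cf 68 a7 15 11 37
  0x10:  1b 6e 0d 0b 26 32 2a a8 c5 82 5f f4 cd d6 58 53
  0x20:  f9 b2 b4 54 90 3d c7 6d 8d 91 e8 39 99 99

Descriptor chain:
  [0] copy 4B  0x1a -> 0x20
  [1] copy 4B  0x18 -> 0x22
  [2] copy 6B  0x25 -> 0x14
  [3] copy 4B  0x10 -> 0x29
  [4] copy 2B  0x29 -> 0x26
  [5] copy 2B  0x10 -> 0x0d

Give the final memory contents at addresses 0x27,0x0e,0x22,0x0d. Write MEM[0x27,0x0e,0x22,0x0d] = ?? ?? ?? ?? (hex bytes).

MEM[0x27,0x0e,0x22,0x0d] = 6e 6e c5 1b

#0 dst[0x20+4] := {0x5f,0xf4,0xcd,0xd6}
#1 dst[0x22+4] := {0xc5,0x82,0x5f,0xf4}
#2 dst[0x14+6] := {0xf4,0xc7,0x6d,0x8d,0x91,0xe8}
#3 dst[0x29+4] := {0x1b,0x6e,0x0d,0x0b}
#4 dst[0x26+2] := {0x1b,0x6e}
#5 dst[0x0d+2] := {0x1b,0x6e}
query mem[0x27]=0x6e, mem[0x0e]=0x6e, mem[0x22]=0xc5, mem[0x0d]=0x1b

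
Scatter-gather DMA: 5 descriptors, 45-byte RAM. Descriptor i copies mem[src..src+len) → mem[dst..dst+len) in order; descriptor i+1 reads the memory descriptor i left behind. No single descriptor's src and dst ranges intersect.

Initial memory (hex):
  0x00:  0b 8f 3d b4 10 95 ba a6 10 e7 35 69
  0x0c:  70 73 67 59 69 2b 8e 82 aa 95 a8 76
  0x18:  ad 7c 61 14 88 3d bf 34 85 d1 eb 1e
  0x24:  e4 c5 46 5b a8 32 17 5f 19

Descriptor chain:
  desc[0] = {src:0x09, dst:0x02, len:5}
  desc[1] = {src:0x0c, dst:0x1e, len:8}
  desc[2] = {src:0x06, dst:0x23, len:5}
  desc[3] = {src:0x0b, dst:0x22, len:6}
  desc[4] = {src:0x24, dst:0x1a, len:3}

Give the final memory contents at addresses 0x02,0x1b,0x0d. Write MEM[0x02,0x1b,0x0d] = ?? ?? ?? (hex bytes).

#0 dst[0x02+5] := {0xe7,0x35,0x69,0x70,0x73}
#1 dst[0x1e+8] := {0x70,0x73,0x67,0x59,0x69,0x2b,0x8e,0x82}
#2 dst[0x23+5] := {0x73,0xa6,0x10,0xe7,0x35}
#3 dst[0x22+6] := {0x69,0x70,0x73,0x67,0x59,0x69}
#4 dst[0x1a+3] := {0x73,0x67,0x59}
query mem[0x02]=0xe7, mem[0x1b]=0x67, mem[0x0d]=0x73

MEM[0x02,0x1b,0x0d] = e7 67 73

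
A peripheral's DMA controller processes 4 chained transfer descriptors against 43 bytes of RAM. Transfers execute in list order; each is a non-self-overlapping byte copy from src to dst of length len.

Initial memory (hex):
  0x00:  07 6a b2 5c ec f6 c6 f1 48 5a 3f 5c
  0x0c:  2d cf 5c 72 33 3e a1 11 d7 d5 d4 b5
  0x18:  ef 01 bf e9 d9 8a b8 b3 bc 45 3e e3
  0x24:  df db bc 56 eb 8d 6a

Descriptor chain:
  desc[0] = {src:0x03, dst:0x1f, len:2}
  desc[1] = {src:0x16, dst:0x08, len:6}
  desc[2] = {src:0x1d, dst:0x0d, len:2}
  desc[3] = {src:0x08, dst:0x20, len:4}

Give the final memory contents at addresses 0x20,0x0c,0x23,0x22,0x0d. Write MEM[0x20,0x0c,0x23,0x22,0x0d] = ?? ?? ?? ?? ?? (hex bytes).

#0 dst[0x1f+2] := {0x5c,0xec}
#1 dst[0x08+6] := {0xd4,0xb5,0xef,0x01,0xbf,0xe9}
#2 dst[0x0d+2] := {0x8a,0xb8}
#3 dst[0x20+4] := {0xd4,0xb5,0xef,0x01}
query mem[0x20]=0xd4, mem[0x0c]=0xbf, mem[0x23]=0x01, mem[0x22]=0xef, mem[0x0d]=0x8a

MEM[0x20,0x0c,0x23,0x22,0x0d] = d4 bf 01 ef 8a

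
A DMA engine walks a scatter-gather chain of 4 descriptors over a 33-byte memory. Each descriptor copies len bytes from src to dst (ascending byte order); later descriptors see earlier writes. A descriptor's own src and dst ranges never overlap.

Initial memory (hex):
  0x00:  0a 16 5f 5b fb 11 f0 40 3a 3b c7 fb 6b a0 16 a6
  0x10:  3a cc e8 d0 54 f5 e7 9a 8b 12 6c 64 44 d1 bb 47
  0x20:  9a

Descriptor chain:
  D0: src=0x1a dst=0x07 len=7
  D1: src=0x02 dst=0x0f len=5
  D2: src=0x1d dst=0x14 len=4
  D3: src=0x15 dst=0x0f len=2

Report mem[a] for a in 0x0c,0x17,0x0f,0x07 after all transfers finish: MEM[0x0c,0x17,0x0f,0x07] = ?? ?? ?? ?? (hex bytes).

#0 dst[0x07+7] := {0x6c,0x64,0x44,0xd1,0xbb,0x47,0x9a}
#1 dst[0x0f+5] := {0x5f,0x5b,0xfb,0x11,0xf0}
#2 dst[0x14+4] := {0xd1,0xbb,0x47,0x9a}
#3 dst[0x0f+2] := {0xbb,0x47}
query mem[0x0c]=0x47, mem[0x17]=0x9a, mem[0x0f]=0xbb, mem[0x07]=0x6c

MEM[0x0c,0x17,0x0f,0x07] = 47 9a bb 6c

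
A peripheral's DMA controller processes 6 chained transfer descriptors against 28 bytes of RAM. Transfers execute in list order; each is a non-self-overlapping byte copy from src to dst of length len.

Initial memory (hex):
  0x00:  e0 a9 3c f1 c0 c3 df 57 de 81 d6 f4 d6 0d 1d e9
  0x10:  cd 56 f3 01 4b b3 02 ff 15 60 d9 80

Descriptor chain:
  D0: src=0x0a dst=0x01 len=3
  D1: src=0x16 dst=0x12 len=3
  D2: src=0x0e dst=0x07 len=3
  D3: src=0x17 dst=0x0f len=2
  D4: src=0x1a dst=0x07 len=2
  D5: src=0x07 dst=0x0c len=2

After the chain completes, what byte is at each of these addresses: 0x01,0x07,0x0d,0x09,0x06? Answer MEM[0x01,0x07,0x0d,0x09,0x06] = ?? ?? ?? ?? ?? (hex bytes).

D0: mem[0x01..0x03] <- [d6 f4 d6]
D1: mem[0x12..0x14] <- [02 ff 15]
D2: mem[0x07..0x09] <- [1d e9 cd]
D3: mem[0x0f..0x10] <- [ff 15]
D4: mem[0x07..0x08] <- [d9 80]
D5: mem[0x0c..0x0d] <- [d9 80]
query mem[0x01]=0xd6, mem[0x07]=0xd9, mem[0x0d]=0x80, mem[0x09]=0xcd, mem[0x06]=0xdf

MEM[0x01,0x07,0x0d,0x09,0x06] = d6 d9 80 cd df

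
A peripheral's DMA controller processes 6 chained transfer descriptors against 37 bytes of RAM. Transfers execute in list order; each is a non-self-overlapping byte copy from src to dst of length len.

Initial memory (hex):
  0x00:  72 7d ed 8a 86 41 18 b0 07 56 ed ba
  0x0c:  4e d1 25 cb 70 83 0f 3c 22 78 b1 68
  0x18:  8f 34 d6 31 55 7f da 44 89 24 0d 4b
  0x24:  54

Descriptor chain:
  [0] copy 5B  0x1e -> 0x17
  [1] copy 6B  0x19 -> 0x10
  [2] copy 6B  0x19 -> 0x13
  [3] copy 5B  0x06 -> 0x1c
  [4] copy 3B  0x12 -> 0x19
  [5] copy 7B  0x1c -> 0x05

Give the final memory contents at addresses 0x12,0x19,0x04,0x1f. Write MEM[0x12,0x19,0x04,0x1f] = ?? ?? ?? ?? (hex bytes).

[0] 0x1e->0x17 len=5 : da 44 89 24 0d
[1] 0x19->0x10 len=6 : 89 24 0d 55 7f da
[2] 0x19->0x13 len=6 : 89 24 0d 55 7f da
[3] 0x06->0x1c len=5 : 18 b0 07 56 ed
[4] 0x12->0x19 len=3 : 0d 89 24
[5] 0x1c->0x05 len=7 : 18 b0 07 56 ed 24 0d
query mem[0x12]=0x0d, mem[0x19]=0x0d, mem[0x04]=0x86, mem[0x1f]=0x56

MEM[0x12,0x19,0x04,0x1f] = 0d 0d 86 56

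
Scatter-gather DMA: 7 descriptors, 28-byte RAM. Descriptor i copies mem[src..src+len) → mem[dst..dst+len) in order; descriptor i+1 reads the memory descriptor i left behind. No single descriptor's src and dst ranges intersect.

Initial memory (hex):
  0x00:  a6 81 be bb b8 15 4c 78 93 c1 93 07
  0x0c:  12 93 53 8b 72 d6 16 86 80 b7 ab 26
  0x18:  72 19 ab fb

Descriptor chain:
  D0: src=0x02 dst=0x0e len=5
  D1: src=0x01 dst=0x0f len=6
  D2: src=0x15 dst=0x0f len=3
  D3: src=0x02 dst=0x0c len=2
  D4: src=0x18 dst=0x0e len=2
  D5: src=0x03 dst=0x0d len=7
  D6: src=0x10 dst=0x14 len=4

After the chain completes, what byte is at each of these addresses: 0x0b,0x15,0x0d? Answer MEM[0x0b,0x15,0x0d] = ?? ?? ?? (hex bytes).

  after D0: wrote 5B at 0x0e = bebbb8154c
  after D1: wrote 6B at 0x0f = 81bebbb8154c
  after D2: wrote 3B at 0x0f = b7ab26
  after D3: wrote 2B at 0x0c = bebb
  after D4: wrote 2B at 0x0e = 7219
  after D5: wrote 7B at 0x0d = bbb8154c7893c1
  after D6: wrote 4B at 0x14 = 4c7893c1
query mem[0x0b]=0x07, mem[0x15]=0x78, mem[0x0d]=0xbb

MEM[0x0b,0x15,0x0d] = 07 78 bb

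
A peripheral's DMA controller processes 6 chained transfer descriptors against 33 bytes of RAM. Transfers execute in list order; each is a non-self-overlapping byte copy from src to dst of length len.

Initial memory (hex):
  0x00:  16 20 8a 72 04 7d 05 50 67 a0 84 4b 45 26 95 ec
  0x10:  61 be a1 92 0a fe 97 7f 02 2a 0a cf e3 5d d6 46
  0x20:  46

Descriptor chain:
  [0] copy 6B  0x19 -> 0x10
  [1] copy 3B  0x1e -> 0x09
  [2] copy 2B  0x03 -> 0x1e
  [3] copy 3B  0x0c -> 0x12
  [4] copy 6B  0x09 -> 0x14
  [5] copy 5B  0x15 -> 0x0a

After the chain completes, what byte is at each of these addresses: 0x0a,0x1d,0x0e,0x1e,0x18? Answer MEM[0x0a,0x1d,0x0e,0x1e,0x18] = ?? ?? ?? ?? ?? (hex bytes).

MEM[0x0a,0x1d,0x0e,0x1e,0x18] = 46 5d 95 72 26

#0 dst[0x10+6] := {0x2a,0x0a,0xcf,0xe3,0x5d,0xd6}
#1 dst[0x09+3] := {0xd6,0x46,0x46}
#2 dst[0x1e+2] := {0x72,0x04}
#3 dst[0x12+3] := {0x45,0x26,0x95}
#4 dst[0x14+6] := {0xd6,0x46,0x46,0x45,0x26,0x95}
#5 dst[0x0a+5] := {0x46,0x46,0x45,0x26,0x95}
query mem[0x0a]=0x46, mem[0x1d]=0x5d, mem[0x0e]=0x95, mem[0x1e]=0x72, mem[0x18]=0x26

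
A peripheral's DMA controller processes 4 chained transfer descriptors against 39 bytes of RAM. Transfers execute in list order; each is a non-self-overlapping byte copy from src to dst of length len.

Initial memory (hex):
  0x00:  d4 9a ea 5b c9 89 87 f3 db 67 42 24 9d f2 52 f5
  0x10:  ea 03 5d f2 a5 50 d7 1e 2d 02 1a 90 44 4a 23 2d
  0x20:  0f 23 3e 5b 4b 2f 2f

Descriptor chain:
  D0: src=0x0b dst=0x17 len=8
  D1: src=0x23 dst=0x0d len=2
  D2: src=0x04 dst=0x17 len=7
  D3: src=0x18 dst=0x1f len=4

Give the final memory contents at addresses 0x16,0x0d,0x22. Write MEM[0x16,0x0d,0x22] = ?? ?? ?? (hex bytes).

[0] 0x0b->0x17 len=8 : 24 9d f2 52 f5 ea 03 5d
[1] 0x23->0x0d len=2 : 5b 4b
[2] 0x04->0x17 len=7 : c9 89 87 f3 db 67 42
[3] 0x18->0x1f len=4 : 89 87 f3 db
query mem[0x16]=0xd7, mem[0x0d]=0x5b, mem[0x22]=0xdb

MEM[0x16,0x0d,0x22] = d7 5b db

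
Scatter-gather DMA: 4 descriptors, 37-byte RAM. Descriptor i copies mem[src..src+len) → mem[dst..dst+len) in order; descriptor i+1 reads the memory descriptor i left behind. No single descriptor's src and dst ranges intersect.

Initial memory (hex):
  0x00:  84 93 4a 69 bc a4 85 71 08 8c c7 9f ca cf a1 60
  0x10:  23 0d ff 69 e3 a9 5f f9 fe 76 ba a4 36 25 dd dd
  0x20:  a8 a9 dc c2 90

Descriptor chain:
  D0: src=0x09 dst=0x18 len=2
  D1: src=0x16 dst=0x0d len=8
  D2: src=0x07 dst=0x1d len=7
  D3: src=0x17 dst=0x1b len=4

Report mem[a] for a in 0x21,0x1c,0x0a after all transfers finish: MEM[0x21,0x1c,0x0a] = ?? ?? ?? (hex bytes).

MEM[0x21,0x1c,0x0a] = 9f 8c c7

  after D0: wrote 2B at 0x18 = 8cc7
  after D1: wrote 8B at 0x0d = 5ff98cc7baa43625
  after D2: wrote 7B at 0x1d = 71088cc79fca5f
  after D3: wrote 4B at 0x1b = f98cc7ba
query mem[0x21]=0x9f, mem[0x1c]=0x8c, mem[0x0a]=0xc7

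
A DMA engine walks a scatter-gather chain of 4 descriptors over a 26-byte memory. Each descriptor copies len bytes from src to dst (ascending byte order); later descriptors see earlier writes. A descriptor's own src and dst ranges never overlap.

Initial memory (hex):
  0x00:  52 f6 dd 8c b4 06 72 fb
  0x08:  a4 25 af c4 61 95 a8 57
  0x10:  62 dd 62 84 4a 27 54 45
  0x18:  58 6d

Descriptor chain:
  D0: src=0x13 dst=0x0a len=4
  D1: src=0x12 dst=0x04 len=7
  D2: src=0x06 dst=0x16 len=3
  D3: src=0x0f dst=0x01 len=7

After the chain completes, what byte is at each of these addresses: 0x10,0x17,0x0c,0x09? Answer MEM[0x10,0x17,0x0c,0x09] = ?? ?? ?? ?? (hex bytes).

MEM[0x10,0x17,0x0c,0x09] = 62 27 27 45

#0 dst[0x0a+4] := {0x84,0x4a,0x27,0x54}
#1 dst[0x04+7] := {0x62,0x84,0x4a,0x27,0x54,0x45,0x58}
#2 dst[0x16+3] := {0x4a,0x27,0x54}
#3 dst[0x01+7] := {0x57,0x62,0xdd,0x62,0x84,0x4a,0x27}
query mem[0x10]=0x62, mem[0x17]=0x27, mem[0x0c]=0x27, mem[0x09]=0x45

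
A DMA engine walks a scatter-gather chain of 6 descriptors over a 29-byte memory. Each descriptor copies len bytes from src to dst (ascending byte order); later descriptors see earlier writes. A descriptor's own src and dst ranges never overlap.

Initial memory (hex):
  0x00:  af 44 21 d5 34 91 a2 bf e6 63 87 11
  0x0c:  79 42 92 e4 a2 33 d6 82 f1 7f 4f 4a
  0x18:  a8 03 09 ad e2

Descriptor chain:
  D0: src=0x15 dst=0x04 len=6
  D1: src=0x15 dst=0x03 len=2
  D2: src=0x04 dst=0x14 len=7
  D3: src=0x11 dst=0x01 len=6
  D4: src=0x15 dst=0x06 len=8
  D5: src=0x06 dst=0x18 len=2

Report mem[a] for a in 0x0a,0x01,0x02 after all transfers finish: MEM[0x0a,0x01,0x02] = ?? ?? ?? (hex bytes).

MEM[0x0a,0x01,0x02] = 09 33 d6

D0: mem[0x04..0x09] <- [7f 4f 4a a8 03 09]
D1: mem[0x03..0x04] <- [7f 4f]
D2: mem[0x14..0x1a] <- [4f 4f 4a a8 03 09 87]
D3: mem[0x01..0x06] <- [33 d6 82 4f 4f 4a]
D4: mem[0x06..0x0d] <- [4f 4a a8 03 09 87 ad e2]
D5: mem[0x18..0x19] <- [4f 4a]
query mem[0x0a]=0x09, mem[0x01]=0x33, mem[0x02]=0xd6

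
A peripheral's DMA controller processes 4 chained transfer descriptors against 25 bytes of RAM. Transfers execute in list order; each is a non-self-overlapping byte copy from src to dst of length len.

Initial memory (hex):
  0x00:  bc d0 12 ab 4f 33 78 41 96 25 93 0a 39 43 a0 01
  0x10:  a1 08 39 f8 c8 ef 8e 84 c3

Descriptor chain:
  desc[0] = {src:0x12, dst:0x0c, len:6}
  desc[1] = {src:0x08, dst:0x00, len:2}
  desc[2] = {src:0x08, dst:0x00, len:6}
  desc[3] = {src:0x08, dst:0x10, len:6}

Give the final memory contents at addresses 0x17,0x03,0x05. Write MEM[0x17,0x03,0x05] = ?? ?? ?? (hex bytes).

#0 dst[0x0c+6] := {0x39,0xf8,0xc8,0xef,0x8e,0x84}
#1 dst[0x00+2] := {0x96,0x25}
#2 dst[0x00+6] := {0x96,0x25,0x93,0x0a,0x39,0xf8}
#3 dst[0x10+6] := {0x96,0x25,0x93,0x0a,0x39,0xf8}
query mem[0x17]=0x84, mem[0x03]=0x0a, mem[0x05]=0xf8

MEM[0x17,0x03,0x05] = 84 0a f8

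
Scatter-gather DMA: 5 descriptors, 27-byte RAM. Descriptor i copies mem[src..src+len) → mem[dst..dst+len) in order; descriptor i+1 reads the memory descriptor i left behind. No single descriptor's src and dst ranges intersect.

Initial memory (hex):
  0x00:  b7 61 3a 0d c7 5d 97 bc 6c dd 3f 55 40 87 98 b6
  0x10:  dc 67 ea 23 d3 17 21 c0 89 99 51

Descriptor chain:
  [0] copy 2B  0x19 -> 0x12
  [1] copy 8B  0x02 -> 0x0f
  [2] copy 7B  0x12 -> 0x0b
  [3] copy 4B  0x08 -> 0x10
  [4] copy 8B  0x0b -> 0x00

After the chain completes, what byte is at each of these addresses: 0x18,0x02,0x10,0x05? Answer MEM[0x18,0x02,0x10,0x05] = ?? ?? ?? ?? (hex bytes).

MEM[0x18,0x02,0x10,0x05] = 89 bc 6c 6c

#0 dst[0x12+2] := {0x99,0x51}
#1 dst[0x0f+8] := {0x3a,0x0d,0xc7,0x5d,0x97,0xbc,0x6c,0xdd}
#2 dst[0x0b+7] := {0x5d,0x97,0xbc,0x6c,0xdd,0xc0,0x89}
#3 dst[0x10+4] := {0x6c,0xdd,0x3f,0x5d}
#4 dst[0x00+8] := {0x5d,0x97,0xbc,0x6c,0xdd,0x6c,0xdd,0x3f}
query mem[0x18]=0x89, mem[0x02]=0xbc, mem[0x10]=0x6c, mem[0x05]=0x6c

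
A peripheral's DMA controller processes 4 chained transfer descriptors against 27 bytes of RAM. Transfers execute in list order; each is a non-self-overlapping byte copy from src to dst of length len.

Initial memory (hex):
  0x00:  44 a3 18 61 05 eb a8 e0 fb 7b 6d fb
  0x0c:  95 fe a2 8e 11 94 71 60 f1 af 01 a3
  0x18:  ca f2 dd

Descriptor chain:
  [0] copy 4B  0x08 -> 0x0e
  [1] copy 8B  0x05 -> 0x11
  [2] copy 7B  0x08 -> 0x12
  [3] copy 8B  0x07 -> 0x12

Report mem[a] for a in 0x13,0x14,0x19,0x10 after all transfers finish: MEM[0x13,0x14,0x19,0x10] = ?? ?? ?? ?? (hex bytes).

MEM[0x13,0x14,0x19,0x10] = fb 7b fb 6d

D0: mem[0x0e..0x11] <- [fb 7b 6d fb]
D1: mem[0x11..0x18] <- [eb a8 e0 fb 7b 6d fb 95]
D2: mem[0x12..0x18] <- [fb 7b 6d fb 95 fe fb]
D3: mem[0x12..0x19] <- [e0 fb 7b 6d fb 95 fe fb]
query mem[0x13]=0xfb, mem[0x14]=0x7b, mem[0x19]=0xfb, mem[0x10]=0x6d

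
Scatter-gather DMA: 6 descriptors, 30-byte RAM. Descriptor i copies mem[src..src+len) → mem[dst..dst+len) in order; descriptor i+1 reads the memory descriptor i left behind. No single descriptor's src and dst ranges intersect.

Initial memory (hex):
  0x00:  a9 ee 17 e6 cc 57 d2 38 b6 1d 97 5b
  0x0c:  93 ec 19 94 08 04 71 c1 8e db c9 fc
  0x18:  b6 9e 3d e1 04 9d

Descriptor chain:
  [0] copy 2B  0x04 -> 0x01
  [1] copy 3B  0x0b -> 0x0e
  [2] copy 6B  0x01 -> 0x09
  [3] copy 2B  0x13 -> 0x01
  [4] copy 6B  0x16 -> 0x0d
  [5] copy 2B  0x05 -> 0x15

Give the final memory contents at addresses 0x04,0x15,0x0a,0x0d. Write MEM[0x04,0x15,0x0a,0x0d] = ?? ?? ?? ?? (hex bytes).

D0: mem[0x01..0x02] <- [cc 57]
D1: mem[0x0e..0x10] <- [5b 93 ec]
D2: mem[0x09..0x0e] <- [cc 57 e6 cc 57 d2]
D3: mem[0x01..0x02] <- [c1 8e]
D4: mem[0x0d..0x12] <- [c9 fc b6 9e 3d e1]
D5: mem[0x15..0x16] <- [57 d2]
query mem[0x04]=0xcc, mem[0x15]=0x57, mem[0x0a]=0x57, mem[0x0d]=0xc9

MEM[0x04,0x15,0x0a,0x0d] = cc 57 57 c9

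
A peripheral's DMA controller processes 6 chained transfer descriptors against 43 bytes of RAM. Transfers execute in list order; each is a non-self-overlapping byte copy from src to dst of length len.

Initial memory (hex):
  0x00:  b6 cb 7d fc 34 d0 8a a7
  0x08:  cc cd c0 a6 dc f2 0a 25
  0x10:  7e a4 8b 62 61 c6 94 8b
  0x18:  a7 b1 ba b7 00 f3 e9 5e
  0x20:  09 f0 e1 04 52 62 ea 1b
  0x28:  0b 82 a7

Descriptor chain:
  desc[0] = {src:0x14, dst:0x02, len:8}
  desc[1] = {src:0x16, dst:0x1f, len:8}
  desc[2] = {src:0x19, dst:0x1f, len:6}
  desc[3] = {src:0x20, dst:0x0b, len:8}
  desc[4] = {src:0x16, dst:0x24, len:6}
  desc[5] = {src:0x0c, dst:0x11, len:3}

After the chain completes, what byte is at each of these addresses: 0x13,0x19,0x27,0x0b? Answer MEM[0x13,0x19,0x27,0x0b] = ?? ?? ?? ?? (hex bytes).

MEM[0x13,0x19,0x27,0x0b] = f3 b1 b1 ba

[0] 0x14->0x02 len=8 : 61 c6 94 8b a7 b1 ba b7
[1] 0x16->0x1f len=8 : 94 8b a7 b1 ba b7 00 f3
[2] 0x19->0x1f len=6 : b1 ba b7 00 f3 e9
[3] 0x20->0x0b len=8 : ba b7 00 f3 e9 00 f3 1b
[4] 0x16->0x24 len=6 : 94 8b a7 b1 ba b7
[5] 0x0c->0x11 len=3 : b7 00 f3
query mem[0x13]=0xf3, mem[0x19]=0xb1, mem[0x27]=0xb1, mem[0x0b]=0xba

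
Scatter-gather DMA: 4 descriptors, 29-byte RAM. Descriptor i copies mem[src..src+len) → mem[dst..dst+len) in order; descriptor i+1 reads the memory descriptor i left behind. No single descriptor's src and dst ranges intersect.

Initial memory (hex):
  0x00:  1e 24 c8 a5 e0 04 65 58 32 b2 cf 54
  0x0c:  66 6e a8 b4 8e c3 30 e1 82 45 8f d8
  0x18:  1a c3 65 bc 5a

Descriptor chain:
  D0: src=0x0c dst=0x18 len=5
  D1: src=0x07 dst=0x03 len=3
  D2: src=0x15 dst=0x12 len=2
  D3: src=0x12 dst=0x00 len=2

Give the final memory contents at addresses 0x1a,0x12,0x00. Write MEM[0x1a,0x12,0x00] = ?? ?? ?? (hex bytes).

[0] 0x0c->0x18 len=5 : 66 6e a8 b4 8e
[1] 0x07->0x03 len=3 : 58 32 b2
[2] 0x15->0x12 len=2 : 45 8f
[3] 0x12->0x00 len=2 : 45 8f
query mem[0x1a]=0xa8, mem[0x12]=0x45, mem[0x00]=0x45

MEM[0x1a,0x12,0x00] = a8 45 45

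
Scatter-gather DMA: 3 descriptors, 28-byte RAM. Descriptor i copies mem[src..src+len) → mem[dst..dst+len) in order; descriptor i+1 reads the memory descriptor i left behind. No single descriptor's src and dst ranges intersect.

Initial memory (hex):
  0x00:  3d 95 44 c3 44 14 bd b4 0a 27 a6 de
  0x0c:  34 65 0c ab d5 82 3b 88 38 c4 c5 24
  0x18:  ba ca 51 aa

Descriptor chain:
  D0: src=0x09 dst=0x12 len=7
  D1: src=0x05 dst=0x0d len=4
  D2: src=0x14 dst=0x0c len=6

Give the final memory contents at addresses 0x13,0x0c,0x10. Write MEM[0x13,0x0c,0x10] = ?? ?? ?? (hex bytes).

MEM[0x13,0x0c,0x10] = a6 de ab

[0] 0x09->0x12 len=7 : 27 a6 de 34 65 0c ab
[1] 0x05->0x0d len=4 : 14 bd b4 0a
[2] 0x14->0x0c len=6 : de 34 65 0c ab ca
query mem[0x13]=0xa6, mem[0x0c]=0xde, mem[0x10]=0xab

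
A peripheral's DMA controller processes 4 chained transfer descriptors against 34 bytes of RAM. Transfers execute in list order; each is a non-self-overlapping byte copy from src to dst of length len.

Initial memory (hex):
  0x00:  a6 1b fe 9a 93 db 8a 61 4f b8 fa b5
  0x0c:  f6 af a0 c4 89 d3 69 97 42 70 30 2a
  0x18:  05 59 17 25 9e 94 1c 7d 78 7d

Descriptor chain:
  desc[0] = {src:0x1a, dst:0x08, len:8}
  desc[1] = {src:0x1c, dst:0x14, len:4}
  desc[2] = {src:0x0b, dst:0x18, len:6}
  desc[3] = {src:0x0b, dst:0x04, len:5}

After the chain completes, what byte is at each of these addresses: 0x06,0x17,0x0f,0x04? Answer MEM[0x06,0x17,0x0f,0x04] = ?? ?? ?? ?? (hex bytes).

[0] 0x1a->0x08 len=8 : 17 25 9e 94 1c 7d 78 7d
[1] 0x1c->0x14 len=4 : 9e 94 1c 7d
[2] 0x0b->0x18 len=6 : 94 1c 7d 78 7d 89
[3] 0x0b->0x04 len=5 : 94 1c 7d 78 7d
query mem[0x06]=0x7d, mem[0x17]=0x7d, mem[0x0f]=0x7d, mem[0x04]=0x94

MEM[0x06,0x17,0x0f,0x04] = 7d 7d 7d 94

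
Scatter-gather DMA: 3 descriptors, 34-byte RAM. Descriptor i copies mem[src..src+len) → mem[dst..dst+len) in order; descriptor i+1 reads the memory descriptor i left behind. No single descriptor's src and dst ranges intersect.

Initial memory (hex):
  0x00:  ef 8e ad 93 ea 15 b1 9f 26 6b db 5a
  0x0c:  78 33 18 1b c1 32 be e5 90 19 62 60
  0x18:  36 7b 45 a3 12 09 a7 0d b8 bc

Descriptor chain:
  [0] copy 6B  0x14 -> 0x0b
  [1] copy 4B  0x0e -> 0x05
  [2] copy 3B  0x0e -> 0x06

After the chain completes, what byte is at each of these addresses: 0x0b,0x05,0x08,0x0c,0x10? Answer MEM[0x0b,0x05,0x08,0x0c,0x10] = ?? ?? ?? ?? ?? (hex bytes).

MEM[0x0b,0x05,0x08,0x0c,0x10] = 90 60 7b 19 7b

[0] 0x14->0x0b len=6 : 90 19 62 60 36 7b
[1] 0x0e->0x05 len=4 : 60 36 7b 32
[2] 0x0e->0x06 len=3 : 60 36 7b
query mem[0x0b]=0x90, mem[0x05]=0x60, mem[0x08]=0x7b, mem[0x0c]=0x19, mem[0x10]=0x7b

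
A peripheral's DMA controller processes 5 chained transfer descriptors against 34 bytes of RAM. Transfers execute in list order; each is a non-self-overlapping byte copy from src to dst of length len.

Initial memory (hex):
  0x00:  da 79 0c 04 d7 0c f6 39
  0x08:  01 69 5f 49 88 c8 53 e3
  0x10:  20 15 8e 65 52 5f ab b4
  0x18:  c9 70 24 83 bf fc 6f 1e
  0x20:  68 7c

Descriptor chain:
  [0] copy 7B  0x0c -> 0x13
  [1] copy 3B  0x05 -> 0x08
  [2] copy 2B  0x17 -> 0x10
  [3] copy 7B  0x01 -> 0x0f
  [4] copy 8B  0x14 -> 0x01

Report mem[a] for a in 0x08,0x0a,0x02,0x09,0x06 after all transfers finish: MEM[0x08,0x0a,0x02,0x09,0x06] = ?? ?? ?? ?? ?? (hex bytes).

MEM[0x08,0x0a,0x02,0x09,0x06] = 83 39 39 f6 8e

D0: mem[0x13..0x19] <- [88 c8 53 e3 20 15 8e]
D1: mem[0x08..0x0a] <- [0c f6 39]
D2: mem[0x10..0x11] <- [20 15]
D3: mem[0x0f..0x15] <- [79 0c 04 d7 0c f6 39]
D4: mem[0x01..0x08] <- [f6 39 e3 20 15 8e 24 83]
query mem[0x08]=0x83, mem[0x0a]=0x39, mem[0x02]=0x39, mem[0x09]=0xf6, mem[0x06]=0x8e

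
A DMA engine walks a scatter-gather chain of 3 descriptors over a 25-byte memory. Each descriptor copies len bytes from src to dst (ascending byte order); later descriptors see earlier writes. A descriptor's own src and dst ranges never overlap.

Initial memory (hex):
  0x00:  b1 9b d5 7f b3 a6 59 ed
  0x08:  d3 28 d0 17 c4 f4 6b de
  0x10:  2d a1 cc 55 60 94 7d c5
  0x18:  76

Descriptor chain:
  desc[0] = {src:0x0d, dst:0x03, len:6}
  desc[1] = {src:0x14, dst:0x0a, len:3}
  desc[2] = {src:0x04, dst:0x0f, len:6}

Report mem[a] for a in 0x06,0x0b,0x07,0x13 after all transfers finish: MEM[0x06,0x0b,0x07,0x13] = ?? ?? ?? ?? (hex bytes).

MEM[0x06,0x0b,0x07,0x13] = 2d 94 a1 cc

D0: mem[0x03..0x08] <- [f4 6b de 2d a1 cc]
D1: mem[0x0a..0x0c] <- [60 94 7d]
D2: mem[0x0f..0x14] <- [6b de 2d a1 cc 28]
query mem[0x06]=0x2d, mem[0x0b]=0x94, mem[0x07]=0xa1, mem[0x13]=0xcc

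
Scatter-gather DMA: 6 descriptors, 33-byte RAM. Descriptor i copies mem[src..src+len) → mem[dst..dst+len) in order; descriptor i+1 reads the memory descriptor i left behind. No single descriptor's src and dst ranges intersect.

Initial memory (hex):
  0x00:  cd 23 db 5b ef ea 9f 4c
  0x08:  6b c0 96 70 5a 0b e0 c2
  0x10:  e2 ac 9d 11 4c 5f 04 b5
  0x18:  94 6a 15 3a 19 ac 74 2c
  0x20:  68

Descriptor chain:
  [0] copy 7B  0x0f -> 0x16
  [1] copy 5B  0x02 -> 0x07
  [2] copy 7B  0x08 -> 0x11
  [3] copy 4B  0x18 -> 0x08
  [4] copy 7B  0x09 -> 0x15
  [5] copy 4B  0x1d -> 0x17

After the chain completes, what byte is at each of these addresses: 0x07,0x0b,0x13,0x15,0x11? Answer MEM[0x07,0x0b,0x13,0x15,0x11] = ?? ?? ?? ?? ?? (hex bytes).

MEM[0x07,0x0b,0x13,0x15,0x11] = db 4c ea 9d 5b

D0: mem[0x16..0x1c] <- [c2 e2 ac 9d 11 4c 5f]
D1: mem[0x07..0x0b] <- [db 5b ef ea 9f]
D2: mem[0x11..0x17] <- [5b ef ea 9f 5a 0b e0]
D3: mem[0x08..0x0b] <- [ac 9d 11 4c]
D4: mem[0x15..0x1b] <- [9d 11 4c 5a 0b e0 c2]
D5: mem[0x17..0x1a] <- [ac 74 2c 68]
query mem[0x07]=0xdb, mem[0x0b]=0x4c, mem[0x13]=0xea, mem[0x15]=0x9d, mem[0x11]=0x5b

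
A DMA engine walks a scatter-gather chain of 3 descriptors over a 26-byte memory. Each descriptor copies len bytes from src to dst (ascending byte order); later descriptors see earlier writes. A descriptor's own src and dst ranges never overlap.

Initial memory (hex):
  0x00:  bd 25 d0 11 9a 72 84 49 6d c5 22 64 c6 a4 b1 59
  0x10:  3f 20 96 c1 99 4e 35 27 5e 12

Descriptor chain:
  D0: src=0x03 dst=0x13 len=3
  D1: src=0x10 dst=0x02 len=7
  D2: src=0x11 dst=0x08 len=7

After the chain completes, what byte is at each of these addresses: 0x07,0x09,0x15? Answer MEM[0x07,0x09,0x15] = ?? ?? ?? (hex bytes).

  after D0: wrote 3B at 0x13 = 119a72
  after D1: wrote 7B at 0x02 = 3f2096119a7235
  after D2: wrote 7B at 0x08 = 2096119a723527
query mem[0x07]=0x72, mem[0x09]=0x96, mem[0x15]=0x72

MEM[0x07,0x09,0x15] = 72 96 72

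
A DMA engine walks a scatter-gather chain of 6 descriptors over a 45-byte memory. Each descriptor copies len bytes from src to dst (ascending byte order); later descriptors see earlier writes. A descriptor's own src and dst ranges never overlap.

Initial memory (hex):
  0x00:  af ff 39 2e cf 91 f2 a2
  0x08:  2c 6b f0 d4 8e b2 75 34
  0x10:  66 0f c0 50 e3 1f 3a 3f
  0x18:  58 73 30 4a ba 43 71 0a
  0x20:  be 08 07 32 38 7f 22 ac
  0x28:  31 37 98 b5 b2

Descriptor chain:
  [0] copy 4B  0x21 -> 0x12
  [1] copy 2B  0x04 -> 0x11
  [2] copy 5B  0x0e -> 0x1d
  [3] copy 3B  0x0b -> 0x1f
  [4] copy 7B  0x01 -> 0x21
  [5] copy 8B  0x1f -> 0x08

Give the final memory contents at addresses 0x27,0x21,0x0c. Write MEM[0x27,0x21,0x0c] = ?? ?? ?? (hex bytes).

[0] 0x21->0x12 len=4 : 08 07 32 38
[1] 0x04->0x11 len=2 : cf 91
[2] 0x0e->0x1d len=5 : 75 34 66 cf 91
[3] 0x0b->0x1f len=3 : d4 8e b2
[4] 0x01->0x21 len=7 : ff 39 2e cf 91 f2 a2
[5] 0x1f->0x08 len=8 : d4 8e ff 39 2e cf 91 f2
query mem[0x27]=0xa2, mem[0x21]=0xff, mem[0x0c]=0x2e

MEM[0x27,0x21,0x0c] = a2 ff 2e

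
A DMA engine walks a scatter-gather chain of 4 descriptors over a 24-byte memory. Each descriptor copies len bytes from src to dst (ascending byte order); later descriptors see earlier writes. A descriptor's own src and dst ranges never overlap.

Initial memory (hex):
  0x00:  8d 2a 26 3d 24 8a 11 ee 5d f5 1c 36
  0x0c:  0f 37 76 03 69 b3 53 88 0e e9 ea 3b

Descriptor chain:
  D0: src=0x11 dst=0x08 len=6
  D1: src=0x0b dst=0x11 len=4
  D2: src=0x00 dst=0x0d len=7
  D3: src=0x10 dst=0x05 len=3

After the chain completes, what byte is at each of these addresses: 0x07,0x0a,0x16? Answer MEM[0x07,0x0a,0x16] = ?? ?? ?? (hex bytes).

MEM[0x07,0x0a,0x16] = 8a 88 ea

  after D0: wrote 6B at 0x08 = b353880ee9ea
  after D1: wrote 4B at 0x11 = 0ee9ea76
  after D2: wrote 7B at 0x0d = 8d2a263d248a11
  after D3: wrote 3B at 0x05 = 3d248a
query mem[0x07]=0x8a, mem[0x0a]=0x88, mem[0x16]=0xea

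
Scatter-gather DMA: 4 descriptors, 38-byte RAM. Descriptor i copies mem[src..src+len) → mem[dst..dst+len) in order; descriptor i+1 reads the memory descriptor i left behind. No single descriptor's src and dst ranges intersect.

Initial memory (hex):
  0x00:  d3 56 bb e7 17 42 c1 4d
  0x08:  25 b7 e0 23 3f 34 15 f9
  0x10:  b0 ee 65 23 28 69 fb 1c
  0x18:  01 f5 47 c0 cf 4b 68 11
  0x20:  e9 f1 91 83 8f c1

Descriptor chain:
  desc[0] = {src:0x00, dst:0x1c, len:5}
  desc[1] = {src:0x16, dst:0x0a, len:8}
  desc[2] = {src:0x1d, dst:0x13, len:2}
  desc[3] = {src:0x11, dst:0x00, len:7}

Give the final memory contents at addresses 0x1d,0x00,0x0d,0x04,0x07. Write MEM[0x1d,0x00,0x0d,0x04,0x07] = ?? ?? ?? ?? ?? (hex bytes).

MEM[0x1d,0x00,0x0d,0x04,0x07] = 56 56 f5 69 4d

D0: mem[0x1c..0x20] <- [d3 56 bb e7 17]
D1: mem[0x0a..0x11] <- [fb 1c 01 f5 47 c0 d3 56]
D2: mem[0x13..0x14] <- [56 bb]
D3: mem[0x00..0x06] <- [56 65 56 bb 69 fb 1c]
query mem[0x1d]=0x56, mem[0x00]=0x56, mem[0x0d]=0xf5, mem[0x04]=0x69, mem[0x07]=0x4d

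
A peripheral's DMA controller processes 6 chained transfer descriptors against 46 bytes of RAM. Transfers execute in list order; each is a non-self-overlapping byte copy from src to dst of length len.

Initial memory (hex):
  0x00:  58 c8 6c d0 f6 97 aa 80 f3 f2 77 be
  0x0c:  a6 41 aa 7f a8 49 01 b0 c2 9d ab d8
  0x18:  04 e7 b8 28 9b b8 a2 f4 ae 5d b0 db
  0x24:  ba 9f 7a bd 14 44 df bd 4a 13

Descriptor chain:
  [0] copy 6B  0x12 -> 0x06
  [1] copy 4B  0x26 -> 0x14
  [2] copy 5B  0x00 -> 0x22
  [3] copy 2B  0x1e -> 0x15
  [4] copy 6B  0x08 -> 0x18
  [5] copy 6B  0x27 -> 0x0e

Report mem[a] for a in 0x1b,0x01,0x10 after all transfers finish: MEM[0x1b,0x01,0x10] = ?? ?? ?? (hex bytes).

MEM[0x1b,0x01,0x10] = d8 c8 44

  after D0: wrote 6B at 0x06 = 01b0c29dabd8
  after D1: wrote 4B at 0x14 = 7abd1444
  after D2: wrote 5B at 0x22 = 58c86cd0f6
  after D3: wrote 2B at 0x15 = a2f4
  after D4: wrote 6B at 0x18 = c29dabd8a641
  after D5: wrote 6B at 0x0e = bd1444dfbd4a
query mem[0x1b]=0xd8, mem[0x01]=0xc8, mem[0x10]=0x44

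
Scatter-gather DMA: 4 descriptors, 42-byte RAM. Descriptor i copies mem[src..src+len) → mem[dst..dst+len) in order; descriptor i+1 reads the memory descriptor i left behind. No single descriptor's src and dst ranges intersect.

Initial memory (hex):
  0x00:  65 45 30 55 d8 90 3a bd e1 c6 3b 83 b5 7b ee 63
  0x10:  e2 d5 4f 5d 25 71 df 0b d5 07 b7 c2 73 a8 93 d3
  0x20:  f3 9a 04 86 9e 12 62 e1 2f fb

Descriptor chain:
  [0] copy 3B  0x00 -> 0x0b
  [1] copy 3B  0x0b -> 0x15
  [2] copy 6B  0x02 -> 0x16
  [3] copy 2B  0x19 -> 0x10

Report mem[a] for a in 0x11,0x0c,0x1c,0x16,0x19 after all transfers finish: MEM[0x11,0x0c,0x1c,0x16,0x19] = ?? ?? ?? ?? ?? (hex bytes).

MEM[0x11,0x0c,0x1c,0x16,0x19] = 3a 45 73 30 90

D0: mem[0x0b..0x0d] <- [65 45 30]
D1: mem[0x15..0x17] <- [65 45 30]
D2: mem[0x16..0x1b] <- [30 55 d8 90 3a bd]
D3: mem[0x10..0x11] <- [90 3a]
query mem[0x11]=0x3a, mem[0x0c]=0x45, mem[0x1c]=0x73, mem[0x16]=0x30, mem[0x19]=0x90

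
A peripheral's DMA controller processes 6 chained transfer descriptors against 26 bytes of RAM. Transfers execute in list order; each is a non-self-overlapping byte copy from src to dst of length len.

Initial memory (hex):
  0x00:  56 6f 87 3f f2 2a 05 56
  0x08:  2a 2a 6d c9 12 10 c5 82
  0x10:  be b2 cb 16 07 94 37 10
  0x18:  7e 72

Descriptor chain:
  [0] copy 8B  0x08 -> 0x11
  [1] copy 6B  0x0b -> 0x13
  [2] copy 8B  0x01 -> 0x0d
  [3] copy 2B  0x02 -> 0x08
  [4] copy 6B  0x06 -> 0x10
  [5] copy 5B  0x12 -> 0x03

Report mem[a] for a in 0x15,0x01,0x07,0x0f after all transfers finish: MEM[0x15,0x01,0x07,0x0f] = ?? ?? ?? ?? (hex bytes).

  after D0: wrote 8B at 0x11 = 2a2a6dc91210c582
  after D1: wrote 6B at 0x13 = c91210c582be
  after D2: wrote 8B at 0x0d = 6f873ff22a05562a
  after D3: wrote 2B at 0x08 = 873f
  after D4: wrote 6B at 0x10 = 0556873f6dc9
  after D5: wrote 5B at 0x03 = 873f6dc9c5
query mem[0x15]=0xc9, mem[0x01]=0x6f, mem[0x07]=0xc5, mem[0x0f]=0x3f

MEM[0x15,0x01,0x07,0x0f] = c9 6f c5 3f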